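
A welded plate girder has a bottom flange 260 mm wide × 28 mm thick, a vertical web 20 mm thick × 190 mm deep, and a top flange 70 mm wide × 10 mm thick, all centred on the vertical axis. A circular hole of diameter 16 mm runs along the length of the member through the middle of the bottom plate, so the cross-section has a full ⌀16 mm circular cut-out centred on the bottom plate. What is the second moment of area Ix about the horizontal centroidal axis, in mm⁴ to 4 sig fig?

Split into non-overlapping primitives; take the origin at the lower-left of the bounding box.
Bottom plate: 260 × 28, A = 7 280 mm², y = 14 mm, Ī = 475 627 mm⁴.
Web plate: 20 × 190, A = 3 800 mm², y = 123 mm, Ī = 11 431 667 mm⁴.
Top plate: 70 × 10, A = 700 mm², y = 223 mm, Ī = 5833.33 mm⁴.
Hole (subtracted): ⌀16, A = 201.062 mm², y = 14 mm, Ī = 3216.99 mm⁴.
Centroid: ȳ = ΣA·y / ΣA = 62.4069 mm.
Transfer each piece to the horizontal centroidal axis using Ī + A·d² with d = y − 62.4069:
  bottom plate: d = -48.4069 mm → contributes +17 534 296 mm⁴
  web plate: d = 60.5931 mm → contributes +25 383 477 mm⁴
  top plate: d = 160.593 mm → contributes +18 058 944 mm⁴
  hole: d = -48.4069 mm → contributes −474 350 mm⁴
Total I = 60 502 366 mm⁴.

Ix ≈ 6.050 × 10⁷ mm⁴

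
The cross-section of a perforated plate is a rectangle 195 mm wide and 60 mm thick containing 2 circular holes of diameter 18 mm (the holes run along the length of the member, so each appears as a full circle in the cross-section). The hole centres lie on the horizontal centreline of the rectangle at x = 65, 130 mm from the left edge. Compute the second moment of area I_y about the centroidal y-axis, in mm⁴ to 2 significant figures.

Decompose the section into non-overlapping parts with the origin at the bottom-left of its bounding rectangle.
Plate: 195 × 60, A = 11 700 mm², x = 97.5 mm, Ī = 37 074 375 mm⁴.
Hole 1 (subtracted): ⌀18, A = 254.5 mm², x = 65 mm, Ī = 5 153 mm⁴.
Hole 2 (subtracted): ⌀18, A = 254.5 mm², x = 130 mm, Ī = 5 153 mm⁴.
By symmetry the centroid is at mid-width, x̄ = 97.5 mm.
Transfer each piece to the centroidal y-axis using Ī + A·d² with d = x − 97.5:
  plate: d = 0 mm → contributes +37 074 375 mm⁴
  hole 1: d = -32.5 mm → contributes −273 936 mm⁴
  hole 2: d = 32.5 mm → contributes −273 936 mm⁴
Total I = 36 526 503 mm⁴.

I_y ≈ 3.7 × 10⁷ mm⁴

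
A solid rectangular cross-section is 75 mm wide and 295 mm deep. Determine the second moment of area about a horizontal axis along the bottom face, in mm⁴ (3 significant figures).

I_base ≈ 6.42 × 10⁸ mm⁴

The section: 75 × 295, A = 22 125 mm², y = 147.5 mm, Ī = 160 452 344 mm⁴.
Transfer it to the bottom edge using Ī + A·d² with d = y − 0:
  the section: d = 147.5 mm → contributes +641 809 375 mm⁴
Total I = 641 809 375 mm⁴.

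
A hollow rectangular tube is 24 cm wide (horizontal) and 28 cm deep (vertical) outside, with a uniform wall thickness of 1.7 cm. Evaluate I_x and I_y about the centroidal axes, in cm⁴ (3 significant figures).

Break the section into simple shapes (no overlaps), measuring from the bottom-left corner of the bounding box.
Outer rectangle: 24 × 28, A = 672 cm², y = 14 cm, Ī = 43 904 cm⁴.
Inner void (subtracted): 20.6 × 24.6, A = 506.76 cm², y = 14 cm, Ī = 25 556 cm⁴.
By symmetry the centroid is at mid-height, ȳ = 14 cm.
All pieces are centred on the centroidal x-axis, so I = ΣĪ (holes subtracted) = 18 348 cm⁴.
Repeating about the centroidal y-axis gives I_y = 14 335 cm⁴.

I_x ≈ 1.83 × 10⁴ cm⁴, I_y ≈ 1.43 × 10⁴ cm⁴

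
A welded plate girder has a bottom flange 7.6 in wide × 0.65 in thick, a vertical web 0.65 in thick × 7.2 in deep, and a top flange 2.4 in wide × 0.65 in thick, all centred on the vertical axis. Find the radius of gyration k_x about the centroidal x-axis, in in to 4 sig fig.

k_x ≈ 3.062 in

Split into non-overlapping primitives; take the origin at the lower-left of the bounding box.
Bottom plate: 7.6 × 0.65, A = 4.94 in², y = 0.325 in, Ī = 0.173929 in⁴.
Web plate: 0.65 × 7.2, A = 4.68 in², y = 4.25 in, Ī = 20.2176 in⁴.
Top plate: 2.4 × 0.65, A = 1.56 in², y = 8.175 in, Ī = 0.054925 in⁴.
Centroid: ȳ = ΣA·y / ΣA = 3.06337 in.
Transfer each piece to the centroidal x-axis using Ī + A·d² with d = y − 3.06337:
  bottom plate: d = -2.73837 in → contributes +37.2174 in⁴
  web plate: d = 1.18663 in → contributes +26.8074 in⁴
  top plate: d = 5.11163 in → contributes +40.8158 in⁴
Total I = 104.841 in⁴.
Radius of gyration: k = √(I/A) = √(104.841 / 11.18) = 3.06227 in.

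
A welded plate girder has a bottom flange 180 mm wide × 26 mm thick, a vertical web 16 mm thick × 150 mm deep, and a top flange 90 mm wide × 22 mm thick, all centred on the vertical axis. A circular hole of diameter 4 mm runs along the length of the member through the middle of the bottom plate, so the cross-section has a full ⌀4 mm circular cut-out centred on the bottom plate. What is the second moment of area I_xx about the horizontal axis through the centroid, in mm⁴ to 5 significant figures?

Split into non-overlapping primitives; take the origin at the lower-left of the bounding box.
Bottom plate: 180 × 26, A = 4 680 mm², y = 13 mm, Ī = 263 640 mm⁴.
Web plate: 16 × 150, A = 2 400 mm², y = 101 mm, Ī = 4 500 000 mm⁴.
Top plate: 90 × 22, A = 1 980 mm², y = 187 mm, Ī = 79 860 mm⁴.
Hole (subtracted): ⌀4, A = 12.56637 mm², y = 13 mm, Ī = 12.56637 mm⁴.
Centroid: ȳ = ΣA·y / ΣA = 74.42294 mm.
Transfer each piece to the horizontal axis through the centroid using Ī + A·d² with d = y − 74.42294:
  bottom plate: d = -61.42294 mm → contributes +17 920 241 mm⁴
  web plate: d = 26.57706 mm → contributes +6 195 216 mm⁴
  top plate: d = 112.5771 mm → contributes +25 173 576 mm⁴
  hole: d = -61.42294 mm → contributes −47422.69 mm⁴
Total I = 49 241 610 mm⁴.

I_xx ≈ 4.9242 × 10⁷ mm⁴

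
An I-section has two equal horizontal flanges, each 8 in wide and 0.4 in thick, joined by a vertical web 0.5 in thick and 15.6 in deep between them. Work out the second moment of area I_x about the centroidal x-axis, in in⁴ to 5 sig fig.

I_x ≈ 567.87 in⁴

Treat the section as a set of non-overlapping primitives; coordinates are from the bounding-box lower-left.
Bottom flange: 8 × 0.4, A = 3.2 in², y = 0.2 in, Ī = 0.04266667 in⁴.
Web: 0.5 × 15.6, A = 7.8 in², y = 8.2 in, Ī = 158.184 in⁴.
Top flange: 8 × 0.4, A = 3.2 in², y = 16.2 in, Ī = 0.04266667 in⁴.
By symmetry the centroid is at mid-height, ȳ = 8.2 in.
Transfer each piece to the centroidal x-axis using Ī + A·d² with d = y − 8.2:
  bottom flange: d = -8 in → contributes +204.8427 in⁴
  web: d = 0 in → contributes +158.184 in⁴
  top flange: d = 8 in → contributes +204.8427 in⁴
Total I = 567.8693 in⁴.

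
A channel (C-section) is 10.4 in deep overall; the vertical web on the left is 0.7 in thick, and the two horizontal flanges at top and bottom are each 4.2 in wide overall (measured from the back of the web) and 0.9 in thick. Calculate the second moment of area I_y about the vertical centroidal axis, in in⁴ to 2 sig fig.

Break the section into simple shapes (no overlaps), measuring from the bottom-left corner of the bounding box.
Web: 0.7 × 10.4, A = 7.28 in², x = 0.35 in, Ī = 0.2973 in⁴.
Top flange (beyond web): 3.5 × 0.9, A = 3.15 in², x = 2.45 in, Ī = 3.216 in⁴.
Bottom flange (beyond web): 3.5 × 0.9, A = 3.15 in², x = 2.45 in, Ī = 3.216 in⁴.
Centroid: x̄ = ΣA·x / ΣA = 1.324 in.
Transfer each piece to the vertical centroidal axis using Ī + A·d² with d = x − 1.324:
  web: d = -0.9742 in → contributes +7.207 in⁴
  top flange (beyond web): d = 1.126 in → contributes +7.208 in⁴
  bottom flange (beyond web): d = 1.126 in → contributes +7.208 in⁴
Total I = 21.62 in⁴.

I_y ≈ 22 in⁴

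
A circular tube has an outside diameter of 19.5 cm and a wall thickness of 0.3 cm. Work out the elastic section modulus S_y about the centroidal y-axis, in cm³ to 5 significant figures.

S_y ≈ 85.543 cm³

Break the section into simple shapes (no overlaps), measuring from the bottom-left corner of the bounding box.
Outer circle: ⌀19.5, A = 298.6477 cm², x = 9.75 cm, Ī = 7097.548 cm⁴.
Bore (subtracted): ⌀18.9, A = 280.5521 cm², x = 9.75 cm, Ī = 6263.5 cm⁴.
By symmetry the centroid is at mid-width, x̄ = 9.75 cm.
All pieces are centred on the centroidal y-axis, so I = ΣĪ (holes subtracted) = 834.0476 cm⁴.
Extreme fibre distance c = 9.75 cm; S = I/c = 85.54334 cm³.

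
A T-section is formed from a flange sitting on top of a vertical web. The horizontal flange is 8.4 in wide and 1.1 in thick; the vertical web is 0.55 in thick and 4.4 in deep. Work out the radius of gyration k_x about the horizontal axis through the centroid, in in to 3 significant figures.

Treat the section as a set of non-overlapping primitives; coordinates are from the bounding-box lower-left.
Flange: 8.4 × 1.1, A = 9.24 in², y = 4.95 in, Ī = 0.9317 in⁴.
Web: 0.55 × 4.4, A = 2.42 in², y = 2.2 in, Ī = 3.9043 in⁴.
Centroid: ȳ = ΣA·y / ΣA = 4.3792 in.
Transfer each piece to the horizontal axis through the centroid using Ī + A·d² with d = y − 4.3792:
  flange: d = 0.57075 in → contributes +3.9417 in⁴
  web: d = -2.1792 in → contributes +15.397 in⁴
Total I = 19.339 in⁴.
Radius of gyration: k = √(I/A) = √(19.339 / 11.66) = 1.2879 in.

k_x ≈ 1.29 in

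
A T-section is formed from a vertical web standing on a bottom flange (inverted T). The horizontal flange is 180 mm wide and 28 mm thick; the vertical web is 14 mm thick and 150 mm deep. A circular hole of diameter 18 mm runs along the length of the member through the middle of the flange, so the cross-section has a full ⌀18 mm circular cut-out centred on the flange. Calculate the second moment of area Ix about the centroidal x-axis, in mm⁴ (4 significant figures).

Ix ≈ 1.582 × 10⁷ mm⁴

Split into non-overlapping primitives; take the origin at the lower-left of the bounding box.
Flange: 180 × 28, A = 5 040 mm², y = 14 mm, Ī = 329 280 mm⁴.
Web: 14 × 150, A = 2 100 mm², y = 103 mm, Ī = 3 937 500 mm⁴.
Hole (subtracted): ⌀18, A = 254.469 mm², y = 14 mm, Ī = 5 153 mm⁴.
Centroid: ȳ = ΣA·y / ΣA = 41.1439 mm.
Transfer each piece to the centroidal x-axis using Ī + A·d² with d = y − 41.1439:
  flange: d = -27.1439 mm → contributes +4 042 702 mm⁴
  web: d = 61.8561 mm → contributes +11 972 478 mm⁴
  hole: d = -27.1439 mm → contributes −192 643 mm⁴
Total I = 15 822 537 mm⁴.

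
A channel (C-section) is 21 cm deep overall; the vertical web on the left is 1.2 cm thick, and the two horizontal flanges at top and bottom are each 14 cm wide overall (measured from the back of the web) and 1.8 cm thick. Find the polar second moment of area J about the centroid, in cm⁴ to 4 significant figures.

J ≈ 6616 cm⁴

Split into non-overlapping primitives; take the origin at the lower-left of the bounding box.
Web: 1.2 × 21, A = 25.2 cm², y = 10.5 cm, Ī = 926.1 cm⁴.
Top flange (beyond web): 12.8 × 1.8, A = 23.04 cm², y = 20.1 cm, Ī = 6.2208 cm⁴.
Bottom flange (beyond web): 12.8 × 1.8, A = 23.04 cm², y = 0.9 cm, Ī = 6.2208 cm⁴.
By symmetry the centroid is at mid-height, ȳ = 10.5 cm.
Transfer each piece to the centroidal x-axis using Ī + A·d² with d = y − 10.5:
  web: d = 0 cm → contributes +926.1 cm⁴
  top flange (beyond web): d = 9.6 cm → contributes +2129.59 cm⁴
  bottom flange (beyond web): d = -9.6 cm → contributes +2129.59 cm⁴
Total I = 5185.27 cm⁴.
For the y-axis: x̄ = 5.12525 cm.
Repeating about the centroidal y-axis gives I_y = 1430.42 cm⁴.
Polar second moment: J = I_x + I_y = 6615.7 cm⁴.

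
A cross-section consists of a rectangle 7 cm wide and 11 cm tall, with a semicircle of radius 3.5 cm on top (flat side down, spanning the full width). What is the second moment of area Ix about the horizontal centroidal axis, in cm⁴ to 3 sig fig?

Ix ≈ 1540 cm⁴

Split into non-overlapping primitives; take the origin at the lower-left of the bounding box.
Rectangular body: 7 × 11, A = 77 cm², y = 5.5 cm, Ī = 776.42 cm⁴.
Semicircular cap: semicircle r = 3.5, A = 19.242 cm², y = 12.485 cm, Ī = 16.47 cm⁴.
Centroid: ȳ = ΣA·y / ΣA = 6.8966 cm.
Transfer each piece to the horizontal centroidal axis using Ī + A·d² with d = y − 6.8966:
  rectangular body: d = -1.3966 cm → contributes +926.61 cm⁴
  semicircular cap: d = 5.5888 cm → contributes +617.5 cm⁴
Total I = 1544.1 cm⁴.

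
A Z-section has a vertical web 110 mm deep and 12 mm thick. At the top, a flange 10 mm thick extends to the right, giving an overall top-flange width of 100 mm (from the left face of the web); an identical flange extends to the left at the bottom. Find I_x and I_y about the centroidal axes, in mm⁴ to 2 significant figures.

I_x ≈ 5.7 × 10⁶ mm⁴, I_y ≈ 5.6 × 10⁶ mm⁴

Decompose the section into non-overlapping parts with the origin at the bottom-left of its bounding rectangle.
Web: 12 × 110, A = 1 320 mm², y = 55 mm, Ī = 1 331 000 mm⁴.
Top flange (beyond web): 88 × 10, A = 880 mm², y = 105 mm, Ī = 7 333 mm⁴.
Bottom flange (beyond web): 88 × 10, A = 880 mm², y = 5 mm, Ī = 7 333 mm⁴.
Centroid: ȳ = ΣA·y / ΣA = 55 mm.
Transfer each piece to the centroidal x-axis using Ī + A·d² with d = y − 55:
  web: d = 0 mm → contributes +1 331 000 mm⁴
  top flange (beyond web): d = 50 mm → contributes +2 207 333 mm⁴
  bottom flange (beyond web): d = -50 mm → contributes +2 207 333 mm⁴
Total I = 5 745 667 mm⁴.
For the y-axis: x̄ = 94 mm.
Repeating about the centroidal y-axis gives I_y = 5 551 627 mm⁴.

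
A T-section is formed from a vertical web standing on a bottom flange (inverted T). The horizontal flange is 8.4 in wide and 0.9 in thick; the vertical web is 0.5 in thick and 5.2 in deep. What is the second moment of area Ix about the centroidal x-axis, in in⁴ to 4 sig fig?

Decompose the section into non-overlapping parts with the origin at the bottom-left of its bounding rectangle.
Flange: 8.4 × 0.9, A = 7.56 in², y = 0.45 in, Ī = 0.5103 in⁴.
Web: 0.5 × 5.2, A = 2.6 in², y = 3.5 in, Ī = 5.85867 in⁴.
Centroid: ȳ = ΣA·y / ΣA = 1.23051 in.
Transfer each piece to the centroidal x-axis using Ī + A·d² with d = y − 1.23051:
  flange: d = -0.780512 in → contributes +5.11584 in⁴
  web: d = 2.26949 in → contributes +19.2502 in⁴
Total I = 24.366 in⁴.

Ix ≈ 24.37 in⁴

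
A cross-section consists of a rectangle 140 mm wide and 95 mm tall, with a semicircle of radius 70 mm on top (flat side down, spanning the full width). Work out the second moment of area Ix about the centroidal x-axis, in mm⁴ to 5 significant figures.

Ix ≈ 4.1701 × 10⁷ mm⁴

Break the section into simple shapes (no overlaps), measuring from the bottom-left corner of the bounding box.
Rectangular body: 140 × 95, A = 13 300 mm², y = 47.5 mm, Ī = 10 002 708 mm⁴.
Semicircular cap: semicircle r = 70, A = 7696.902 mm², y = 124.7089 mm, Ī = 2 635 265 mm⁴.
Centroid: ȳ = ΣA·y / ΣA = 75.80272 mm.
Transfer each piece to the centroidal x-axis using Ī + A·d² with d = y − 75.80272:
  rectangular body: d = -28.30272 mm → contributes +20 656 596 mm⁴
  semicircular cap: d = 48.9062 mm → contributes +21 044 840 mm⁴
Total I = 41 701 436 mm⁴.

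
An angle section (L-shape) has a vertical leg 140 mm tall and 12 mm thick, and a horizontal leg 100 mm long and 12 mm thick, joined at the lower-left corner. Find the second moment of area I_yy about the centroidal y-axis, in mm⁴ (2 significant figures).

Break the section into simple shapes (no overlaps), measuring from the bottom-left corner of the bounding box.
Vertical leg: 12 × 140, A = 1 680 mm², x = 6 mm, Ī = 20 160 mm⁴.
Horizontal leg (remainder): 88 × 12, A = 1 056 mm², x = 56 mm, Ī = 681 472 mm⁴.
Centroid: x̄ = ΣA·x / ΣA = 25.3 mm.
Transfer each piece to the centroidal y-axis using Ī + A·d² with d = x − 25.3:
  vertical leg: d = -19.3 mm → contributes +645 829 mm⁴
  horizontal leg (remainder): d = 30.7 mm → contributes +1 676 855 mm⁴
Total I = 2 322 685 mm⁴.

I_yy ≈ 2.3 × 10⁶ mm⁴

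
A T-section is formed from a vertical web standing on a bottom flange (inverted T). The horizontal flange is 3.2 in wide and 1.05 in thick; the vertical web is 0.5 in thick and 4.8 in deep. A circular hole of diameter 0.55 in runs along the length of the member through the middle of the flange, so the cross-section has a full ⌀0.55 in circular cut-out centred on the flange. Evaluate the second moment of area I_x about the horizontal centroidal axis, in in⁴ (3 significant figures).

Decompose the section into non-overlapping parts with the origin at the bottom-left of its bounding rectangle.
Flange: 3.2 × 1.05, A = 3.36 in², y = 0.525 in, Ī = 0.3087 in⁴.
Web: 0.5 × 4.8, A = 2.4 in², y = 3.45 in, Ī = 4.608 in⁴.
Hole (subtracted): ⌀0.55, A = 0.23758 in², y = 0.525 in, Ī = 0.0044918 in⁴.
Centroid: ȳ = ΣA·y / ΣA = 1.7962 in.
Transfer each piece to the horizontal centroidal axis using Ī + A·d² with d = y − 1.7962:
  flange: d = -1.2712 in → contributes +5.7381 in⁴
  web: d = 1.6538 in → contributes +11.172 in⁴
  hole: d = -1.2712 in → contributes −0.3884 in⁴
Total I = 16.522 in⁴.

I_x ≈ 16.5 in⁴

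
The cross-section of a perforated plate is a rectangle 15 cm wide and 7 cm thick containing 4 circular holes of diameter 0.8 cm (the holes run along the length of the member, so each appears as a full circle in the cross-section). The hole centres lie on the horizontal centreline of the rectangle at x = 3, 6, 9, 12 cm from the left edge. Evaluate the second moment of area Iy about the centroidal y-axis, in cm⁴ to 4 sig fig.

Treat the section as a set of non-overlapping primitives; coordinates are from the bounding-box lower-left.
Plate: 15 × 7, A = 105 cm², x = 7.5 cm, Ī = 1968.75 cm⁴.
Hole 1 (subtracted): ⌀0.8, A = 0.502655 cm², x = 3 cm, Ī = 0.0201062 cm⁴.
Hole 2 (subtracted): ⌀0.8, A = 0.502655 cm², x = 6 cm, Ī = 0.0201062 cm⁴.
Hole 3 (subtracted): ⌀0.8, A = 0.502655 cm², x = 9 cm, Ī = 0.0201062 cm⁴.
Hole 4 (subtracted): ⌀0.8, A = 0.502655 cm², x = 12 cm, Ī = 0.0201062 cm⁴.
By symmetry the centroid is at mid-width, x̄ = 7.5 cm.
Transfer each piece to the centroidal y-axis using Ī + A·d² with d = x − 7.5:
  plate: d = 0 cm → contributes +1968.75 cm⁴
  hole 1: d = -4.5 cm → contributes −10.1989 cm⁴
  hole 2: d = -1.5 cm → contributes −1.15108 cm⁴
  hole 3: d = 1.5 cm → contributes −1.15108 cm⁴
  hole 4: d = 4.5 cm → contributes −10.1989 cm⁴
Total I = 1946.05 cm⁴.

Iy ≈ 1946 cm⁴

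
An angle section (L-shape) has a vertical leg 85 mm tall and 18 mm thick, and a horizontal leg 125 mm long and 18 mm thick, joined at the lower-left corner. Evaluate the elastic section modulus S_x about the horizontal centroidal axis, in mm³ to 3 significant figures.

Split into non-overlapping primitives; take the origin at the lower-left of the bounding box.
Vertical leg: 18 × 85, A = 1 530 mm², y = 42.5 mm, Ī = 921 188 mm⁴.
Horizontal leg (remainder): 107 × 18, A = 1 926 mm², y = 9 mm, Ī = 52 002 mm⁴.
Centroid: ȳ = ΣA·y / ΣA = 23.831 mm.
Transfer each piece to the horizontal centroidal axis using Ī + A·d² with d = y − 23.831:
  vertical leg: d = 18.669 mm → contributes +1 454 456 mm⁴
  horizontal leg (remainder): d = -14.831 mm → contributes +475 627 mm⁴
Total I = 1 930 083 mm⁴.
Extreme fibre distance c = 61.169 mm; S = I/c = 31 553 mm³.

S_x ≈ 3.16 × 10⁴ mm³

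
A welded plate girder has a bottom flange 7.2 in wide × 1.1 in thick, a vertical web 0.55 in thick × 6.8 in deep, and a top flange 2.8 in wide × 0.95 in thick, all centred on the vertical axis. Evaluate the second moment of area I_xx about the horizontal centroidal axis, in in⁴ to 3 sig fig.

Split into non-overlapping primitives; take the origin at the lower-left of the bounding box.
Bottom plate: 7.2 × 1.1, A = 7.92 in², y = 0.55 in, Ī = 0.7986 in⁴.
Web plate: 0.55 × 6.8, A = 3.74 in², y = 4.5 in, Ī = 14.411 in⁴.
Top plate: 2.8 × 0.95, A = 2.66 in², y = 8.375 in, Ī = 0.20005 in⁴.
Centroid: ȳ = ΣA·y / ΣA = 3.0352 in.
Transfer each piece to the horizontal centroidal axis using Ī + A·d² with d = y − 3.0352:
  bottom plate: d = -2.4852 in → contributes +49.713 in⁴
  web plate: d = 1.4648 in → contributes +22.437 in⁴
  top plate: d = 5.3398 in → contributes +76.047 in⁴
Total I = 148.2 in⁴.

I_xx ≈ 148 in⁴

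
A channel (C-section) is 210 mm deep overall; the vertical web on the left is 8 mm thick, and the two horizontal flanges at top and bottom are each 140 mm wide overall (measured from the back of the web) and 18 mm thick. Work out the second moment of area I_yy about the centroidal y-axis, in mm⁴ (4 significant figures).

Decompose the section into non-overlapping parts with the origin at the bottom-left of its bounding rectangle.
Web: 8 × 210, A = 1 680 mm², x = 4 mm, Ī = 8 960 mm⁴.
Top flange (beyond web): 132 × 18, A = 2 376 mm², x = 74 mm, Ī = 3 449 952 mm⁴.
Bottom flange (beyond web): 132 × 18, A = 2 376 mm², x = 74 mm, Ī = 3 449 952 mm⁴.
Centroid: x̄ = ΣA·x / ΣA = 55.7164 mm.
Transfer each piece to the centroidal y-axis using Ī + A·d² with d = x − 55.7164:
  web: d = -51.7164 mm → contributes +4 502 268 mm⁴
  top flange (beyond web): d = 18.2836 mm → contributes +4 244 224 mm⁴
  bottom flange (beyond web): d = 18.2836 mm → contributes +4 244 224 mm⁴
Total I = 12 990 715 mm⁴.

I_yy ≈ 1.299 × 10⁷ mm⁴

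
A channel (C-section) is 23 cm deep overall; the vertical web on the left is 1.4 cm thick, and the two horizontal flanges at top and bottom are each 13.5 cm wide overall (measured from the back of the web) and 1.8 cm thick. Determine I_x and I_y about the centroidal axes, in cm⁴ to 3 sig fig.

Split into non-overlapping primitives; take the origin at the lower-left of the bounding box.
Web: 1.4 × 23, A = 32.2 cm², y = 11.5 cm, Ī = 1419.5 cm⁴.
Top flange (beyond web): 12.1 × 1.8, A = 21.78 cm², y = 22.1 cm, Ī = 5.8806 cm⁴.
Bottom flange (beyond web): 12.1 × 1.8, A = 21.78 cm², y = 0.9 cm, Ī = 5.8806 cm⁴.
By symmetry the centroid is at mid-height, ȳ = 11.5 cm.
Transfer each piece to the centroidal x-axis using Ī + A·d² with d = y − 11.5:
  web: d = 0 cm → contributes +1419.5 cm⁴
  top flange (beyond web): d = 10.6 cm → contributes +2453.1 cm⁴
  bottom flange (beyond web): d = -10.6 cm → contributes +2453.1 cm⁴
Total I = 6325.6 cm⁴.
For the y-axis: x̄ = 4.5811 cm.
Repeating about the centroidal y-axis gives I_y = 1380.3 cm⁴.

I_x ≈ 6330 cm⁴, I_y ≈ 1380 cm⁴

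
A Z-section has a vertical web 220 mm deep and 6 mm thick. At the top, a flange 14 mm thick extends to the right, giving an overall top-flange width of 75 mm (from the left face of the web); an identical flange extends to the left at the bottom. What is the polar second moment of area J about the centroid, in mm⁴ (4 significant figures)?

Decompose the section into non-overlapping parts with the origin at the bottom-left of its bounding rectangle.
Web: 6 × 220, A = 1 320 mm², y = 110 mm, Ī = 5 324 000 mm⁴.
Top flange (beyond web): 69 × 14, A = 966 mm², y = 213 mm, Ī = 15 778 mm⁴.
Bottom flange (beyond web): 69 × 14, A = 966 mm², y = 7 mm, Ī = 15 778 mm⁴.
Centroid: ȳ = ΣA·y / ΣA = 110 mm.
Transfer each piece to the centroidal x-axis using Ī + A·d² with d = y − 110:
  web: d = 0 mm → contributes +5 324 000 mm⁴
  top flange (beyond web): d = 103 mm → contributes +10 264 072 mm⁴
  bottom flange (beyond web): d = -103 mm → contributes +10 264 072 mm⁴
Total I = 25 852 144 mm⁴.
For the y-axis: x̄ = 72 mm.
Repeating about the centroidal y-axis gives I_y = 3 487 356 mm⁴.
Polar second moment: J = I_x + I_y = 29 339 500 mm⁴.

J ≈ 2.934 × 10⁷ mm⁴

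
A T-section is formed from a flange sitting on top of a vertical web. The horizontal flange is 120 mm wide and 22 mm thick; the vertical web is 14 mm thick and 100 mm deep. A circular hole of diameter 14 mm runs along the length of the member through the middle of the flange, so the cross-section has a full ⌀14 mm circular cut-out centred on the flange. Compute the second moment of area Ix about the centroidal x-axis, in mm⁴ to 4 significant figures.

Ix ≈ 4.604 × 10⁶ mm⁴

Decompose the section into non-overlapping parts with the origin at the bottom-left of its bounding rectangle.
Flange: 120 × 22, A = 2 640 mm², y = 111 mm, Ī = 106 480 mm⁴.
Web: 14 × 100, A = 1 400 mm², y = 50 mm, Ī = 1 166 667 mm⁴.
Hole (subtracted): ⌀14, A = 153.938 mm², y = 111 mm, Ī = 1885.74 mm⁴.
Centroid: ȳ = ΣA·y / ΣA = 89.024 mm.
Transfer each piece to the centroidal x-axis using Ī + A·d² with d = y − 89.024:
  flange: d = 21.976 mm → contributes +1 381 451 mm⁴
  web: d = -39.024 mm → contributes +3 298 691 mm⁴
  hole: d = 21.976 mm → contributes −76229.1 mm⁴
Total I = 4 603 913 mm⁴.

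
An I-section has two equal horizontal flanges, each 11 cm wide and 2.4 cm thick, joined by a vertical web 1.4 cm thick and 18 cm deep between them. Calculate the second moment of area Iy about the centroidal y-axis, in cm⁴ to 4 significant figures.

Break the section into simple shapes (no overlaps), measuring from the bottom-left corner of the bounding box.
Bottom flange: 11 × 2.4, A = 26.4 cm², x = 5.5 cm, Ī = 266.2 cm⁴.
Web: 1.4 × 18, A = 25.2 cm², x = 5.5 cm, Ī = 4.116 cm⁴.
Top flange: 11 × 2.4, A = 26.4 cm², x = 5.5 cm, Ī = 266.2 cm⁴.
By symmetry the centroid is at mid-width, x̄ = 5.5 cm.
All pieces are centred on the centroidal y-axis, so I = ΣĪ = 536.516 cm⁴.

Iy ≈ 536.5 cm⁴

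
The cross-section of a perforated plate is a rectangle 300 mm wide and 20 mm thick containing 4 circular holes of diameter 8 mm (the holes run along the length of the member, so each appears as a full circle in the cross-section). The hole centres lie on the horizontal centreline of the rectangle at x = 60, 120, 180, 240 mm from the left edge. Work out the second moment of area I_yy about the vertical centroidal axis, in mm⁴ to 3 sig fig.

Treat the section as a set of non-overlapping primitives; coordinates are from the bounding-box lower-left.
Plate: 300 × 20, A = 6 000 mm², x = 150 mm, Ī = 45 000 000 mm⁴.
Hole 1 (subtracted): ⌀8, A = 50.265 mm², x = 60 mm, Ī = 201.06 mm⁴.
Hole 2 (subtracted): ⌀8, A = 50.265 mm², x = 120 mm, Ī = 201.06 mm⁴.
Hole 3 (subtracted): ⌀8, A = 50.265 mm², x = 180 mm, Ī = 201.06 mm⁴.
Hole 4 (subtracted): ⌀8, A = 50.265 mm², x = 240 mm, Ī = 201.06 mm⁴.
By symmetry the centroid is at mid-width, x̄ = 150 mm.
Transfer each piece to the vertical centroidal axis using Ī + A·d² with d = x − 150:
  plate: d = 0 mm → contributes +45 000 000 mm⁴
  hole 1: d = -90 mm → contributes −407 351 mm⁴
  hole 2: d = -30 mm → contributes −45 440 mm⁴
  hole 3: d = 30 mm → contributes −45 440 mm⁴
  hole 4: d = 90 mm → contributes −407 351 mm⁴
Total I = 44 094 417 mm⁴.

I_yy ≈ 4.41 × 10⁷ mm⁴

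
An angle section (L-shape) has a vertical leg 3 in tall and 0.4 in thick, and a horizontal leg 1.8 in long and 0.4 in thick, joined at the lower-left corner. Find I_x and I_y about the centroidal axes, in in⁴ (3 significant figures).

I_x ≈ 1.55 in⁴, I_y ≈ 0.417 in⁴

Treat the section as a set of non-overlapping primitives; coordinates are from the bounding-box lower-left.
Vertical leg: 0.4 × 3, A = 1.2 in², y = 1.5 in, Ī = 0.9 in⁴.
Horizontal leg (remainder): 1.4 × 0.4, A = 0.56 in², y = 0.2 in, Ī = 0.0074667 in⁴.
Centroid: ȳ = ΣA·y / ΣA = 1.0864 in.
Transfer each piece to the centroidal x-axis using Ī + A·d² with d = y − 1.0864:
  vertical leg: d = 0.41364 in → contributes +1.1053 in⁴
  horizontal leg (remainder): d = -0.88636 in → contributes +0.44743 in⁴
Total I = 1.5527 in⁴.
For the y-axis: x̄ = 0.48636 in.
Repeating about the centroidal y-axis gives I_y = 0.41674 in⁴.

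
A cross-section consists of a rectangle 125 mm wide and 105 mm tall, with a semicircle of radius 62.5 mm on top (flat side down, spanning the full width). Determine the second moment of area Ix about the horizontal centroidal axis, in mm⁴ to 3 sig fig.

Ix ≈ 3.98 × 10⁷ mm⁴

Break the section into simple shapes (no overlaps), measuring from the bottom-left corner of the bounding box.
Rectangular body: 125 × 105, A = 13 125 mm², y = 52.5 mm, Ī = 12 058 594 mm⁴.
Semicircular cap: semicircle r = 62.5, A = 6135.9 mm², y = 131.53 mm, Ī = 1 674 758 mm⁴.
Centroid: ȳ = ΣA·y / ΣA = 77.675 mm.
Transfer each piece to the horizontal centroidal axis using Ī + A·d² with d = y − 77.675:
  rectangular body: d = -25.175 mm → contributes +20 377 055 mm⁴
  semicircular cap: d = 53.851 mm → contributes +19 468 300 mm⁴
Total I = 39 845 355 mm⁴.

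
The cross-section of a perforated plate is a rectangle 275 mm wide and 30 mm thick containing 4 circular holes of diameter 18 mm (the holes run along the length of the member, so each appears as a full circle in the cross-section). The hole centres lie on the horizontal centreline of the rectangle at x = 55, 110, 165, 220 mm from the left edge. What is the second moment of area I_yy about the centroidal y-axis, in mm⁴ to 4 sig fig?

I_yy ≈ 4.812 × 10⁷ mm⁴

Decompose the section into non-overlapping parts with the origin at the bottom-left of its bounding rectangle.
Plate: 275 × 30, A = 8 250 mm², x = 137.5 mm, Ī = 51 992 188 mm⁴.
Hole 1 (subtracted): ⌀18, A = 254.469 mm², x = 55 mm, Ī = 5 153 mm⁴.
Hole 2 (subtracted): ⌀18, A = 254.469 mm², x = 110 mm, Ī = 5 153 mm⁴.
Hole 3 (subtracted): ⌀18, A = 254.469 mm², x = 165 mm, Ī = 5 153 mm⁴.
Hole 4 (subtracted): ⌀18, A = 254.469 mm², x = 220 mm, Ī = 5 153 mm⁴.
By symmetry the centroid is at mid-width, x̄ = 137.5 mm.
Transfer each piece to the centroidal y-axis using Ī + A·d² with d = x − 137.5:
  plate: d = 0 mm → contributes +51 992 188 mm⁴
  hole 1: d = -82.5 mm → contributes −1 737 133 mm⁴
  hole 2: d = -27.5 mm → contributes −197 595 mm⁴
  hole 3: d = 27.5 mm → contributes −197 595 mm⁴
  hole 4: d = 82.5 mm → contributes −1 737 133 mm⁴
Total I = 48 122 732 mm⁴.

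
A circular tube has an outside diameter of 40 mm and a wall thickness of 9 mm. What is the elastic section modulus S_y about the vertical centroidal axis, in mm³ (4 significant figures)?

Decompose the section into non-overlapping parts with the origin at the bottom-left of its bounding rectangle.
Outer circle: ⌀40, A = 1256.64 mm², x = 20 mm, Ī = 125 664 mm⁴.
Bore (subtracted): ⌀22, A = 380.133 mm², x = 20 mm, Ī = 11 499 mm⁴.
By symmetry the centroid is at mid-width, x̄ = 20 mm.
All pieces are centred on the vertical centroidal axis, so I = ΣĪ (holes subtracted) = 114 165 mm⁴.
Extreme fibre distance c = 20 mm; S = I/c = 5708.23 mm³.

S_y ≈ 5708 mm³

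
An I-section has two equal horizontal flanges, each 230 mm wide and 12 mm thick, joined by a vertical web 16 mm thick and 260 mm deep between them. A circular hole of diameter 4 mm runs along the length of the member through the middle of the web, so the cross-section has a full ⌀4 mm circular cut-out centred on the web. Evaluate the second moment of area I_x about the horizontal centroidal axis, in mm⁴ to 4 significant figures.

I_x ≈ 1.256 × 10⁸ mm⁴

Split into non-overlapping primitives; take the origin at the lower-left of the bounding box.
Bottom flange: 230 × 12, A = 2 760 mm², y = 6 mm, Ī = 33 120 mm⁴.
Web: 16 × 260, A = 4 160 mm², y = 142 mm, Ī = 23 434 667 mm⁴.
Top flange: 230 × 12, A = 2 760 mm², y = 278 mm, Ī = 33 120 mm⁴.
Hole (subtracted): ⌀4, A = 12.5664 mm², y = 142 mm, Ī = 12.5664 mm⁴.
By symmetry the centroid is at mid-height, ȳ = 142 mm.
Transfer each piece to the horizontal centroidal axis using Ī + A·d² with d = y − 142:
  bottom flange: d = -136 mm → contributes +51 082 080 mm⁴
  web: d = 0 mm → contributes +23 434 667 mm⁴
  top flange: d = 136 mm → contributes +51 082 080 mm⁴
  hole: d = 0 mm → contributes −12.5664 mm⁴
Total I = 125 598 814 mm⁴.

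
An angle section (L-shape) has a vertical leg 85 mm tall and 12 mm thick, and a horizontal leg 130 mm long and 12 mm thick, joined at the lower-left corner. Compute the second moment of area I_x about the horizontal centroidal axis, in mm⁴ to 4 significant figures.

I_x ≈ 1.421 × 10⁶ mm⁴

Break the section into simple shapes (no overlaps), measuring from the bottom-left corner of the bounding box.
Vertical leg: 12 × 85, A = 1 020 mm², y = 42.5 mm, Ī = 614 125 mm⁴.
Horizontal leg (remainder): 118 × 12, A = 1 416 mm², y = 6 mm, Ī = 16 992 mm⁴.
Centroid: ȳ = ΣA·y / ΣA = 21.2833 mm.
Transfer each piece to the horizontal centroidal axis using Ī + A·d² with d = y − 21.2833:
  vertical leg: d = 21.2167 mm → contributes +1 073 278 mm⁴
  horizontal leg (remainder): d = -15.2833 mm → contributes +347 738 mm⁴
Total I = 1 421 017 mm⁴.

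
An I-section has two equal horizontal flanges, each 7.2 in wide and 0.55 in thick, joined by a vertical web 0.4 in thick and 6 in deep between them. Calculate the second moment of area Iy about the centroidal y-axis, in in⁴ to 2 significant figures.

Iy ≈ 34 in⁴

Decompose the section into non-overlapping parts with the origin at the bottom-left of its bounding rectangle.
Bottom flange: 7.2 × 0.55, A = 3.96 in², x = 3.6 in, Ī = 17.11 in⁴.
Web: 0.4 × 6, A = 2.4 in², x = 3.6 in, Ī = 0.032 in⁴.
Top flange: 7.2 × 0.55, A = 3.96 in², x = 3.6 in, Ī = 17.11 in⁴.
By symmetry the centroid is at mid-width, x̄ = 3.6 in.
All pieces are centred on the centroidal y-axis, so I = ΣĪ = 34.25 in⁴.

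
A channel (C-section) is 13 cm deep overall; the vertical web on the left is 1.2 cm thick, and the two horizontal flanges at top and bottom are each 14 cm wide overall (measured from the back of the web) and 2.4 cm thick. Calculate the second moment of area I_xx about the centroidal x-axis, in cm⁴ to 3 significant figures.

I_xx ≈ 1980 cm⁴

Decompose the section into non-overlapping parts with the origin at the bottom-left of its bounding rectangle.
Web: 1.2 × 13, A = 15.6 cm², y = 6.5 cm, Ī = 219.7 cm⁴.
Top flange (beyond web): 12.8 × 2.4, A = 30.72 cm², y = 11.8 cm, Ī = 14.746 cm⁴.
Bottom flange (beyond web): 12.8 × 2.4, A = 30.72 cm², y = 1.2 cm, Ī = 14.746 cm⁴.
By symmetry the centroid is at mid-height, ȳ = 6.5 cm.
Transfer each piece to the centroidal x-axis using Ī + A·d² with d = y − 6.5:
  web: d = 0 cm → contributes +219.7 cm⁴
  top flange (beyond web): d = 5.3 cm → contributes +877.67 cm⁴
  bottom flange (beyond web): d = -5.3 cm → contributes +877.67 cm⁴
Total I = 1 975 cm⁴.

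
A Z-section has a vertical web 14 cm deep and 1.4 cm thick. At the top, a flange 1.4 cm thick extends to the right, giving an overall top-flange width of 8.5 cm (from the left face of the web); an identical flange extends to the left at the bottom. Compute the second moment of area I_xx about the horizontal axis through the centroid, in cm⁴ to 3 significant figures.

Decompose the section into non-overlapping parts with the origin at the bottom-left of its bounding rectangle.
Web: 1.4 × 14, A = 19.6 cm², y = 7 cm, Ī = 320.13 cm⁴.
Top flange (beyond web): 7.1 × 1.4, A = 9.94 cm², y = 13.3 cm, Ī = 1.6235 cm⁴.
Bottom flange (beyond web): 7.1 × 1.4, A = 9.94 cm², y = 0.7 cm, Ī = 1.6235 cm⁴.
Centroid: ȳ = ΣA·y / ΣA = 7 cm.
Transfer each piece to the horizontal axis through the centroid using Ī + A·d² with d = y − 7:
  web: d = 0 cm → contributes +320.13 cm⁴
  top flange (beyond web): d = 6.3 cm → contributes +396.14 cm⁴
  bottom flange (beyond web): d = -6.3 cm → contributes +396.14 cm⁴
Total I = 1112.4 cm⁴.

I_xx ≈ 1110 cm⁴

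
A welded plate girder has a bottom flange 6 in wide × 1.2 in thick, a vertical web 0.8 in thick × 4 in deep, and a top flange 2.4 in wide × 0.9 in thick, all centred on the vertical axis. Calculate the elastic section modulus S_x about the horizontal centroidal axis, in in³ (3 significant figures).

Treat the section as a set of non-overlapping primitives; coordinates are from the bounding-box lower-left.
Bottom plate: 6 × 1.2, A = 7.2 in², y = 0.6 in, Ī = 0.864 in⁴.
Web plate: 0.8 × 4, A = 3.2 in², y = 3.2 in, Ī = 4.2667 in⁴.
Top plate: 2.4 × 0.9, A = 2.16 in², y = 5.65 in, Ī = 0.1458 in⁴.
Centroid: ȳ = ΣA·y / ΣA = 2.1309 in.
Transfer each piece to the horizontal centroidal axis using Ī + A·d² with d = y − 2.1309:
  bottom plate: d = -1.5309 in → contributes +17.738 in⁴
  web plate: d = 1.0691 in → contributes +7.9242 in⁴
  top plate: d = 3.5191 in → contributes +26.896 in⁴
Total I = 52.558 in⁴.
Extreme fibre distance c = 3.9691 in; S = I/c = 13.242 in³.

S_x ≈ 13.2 in³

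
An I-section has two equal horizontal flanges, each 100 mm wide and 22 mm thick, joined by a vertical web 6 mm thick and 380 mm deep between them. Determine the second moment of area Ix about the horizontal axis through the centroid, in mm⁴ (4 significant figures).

Treat the section as a set of non-overlapping primitives; coordinates are from the bounding-box lower-left.
Bottom flange: 100 × 22, A = 2 200 mm², y = 11 mm, Ī = 88733.3 mm⁴.
Web: 6 × 380, A = 2 280 mm², y = 212 mm, Ī = 27 436 000 mm⁴.
Top flange: 100 × 22, A = 2 200 mm², y = 413 mm, Ī = 88733.3 mm⁴.
By symmetry the centroid is at mid-height, ȳ = 212 mm.
Transfer each piece to the horizontal axis through the centroid using Ī + A·d² with d = y − 212:
  bottom flange: d = -201 mm → contributes +88 970 933 mm⁴
  web: d = 0 mm → contributes +27 436 000 mm⁴
  top flange: d = 201 mm → contributes +88 970 933 mm⁴
Total I = 205 377 867 mm⁴.

Ix ≈ 2.054 × 10⁸ mm⁴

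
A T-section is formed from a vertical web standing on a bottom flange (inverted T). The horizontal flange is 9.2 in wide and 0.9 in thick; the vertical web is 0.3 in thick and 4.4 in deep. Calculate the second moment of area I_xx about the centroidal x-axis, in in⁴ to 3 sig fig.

I_xx ≈ 10.7 in⁴

Decompose the section into non-overlapping parts with the origin at the bottom-left of its bounding rectangle.
Flange: 9.2 × 0.9, A = 8.28 in², y = 0.45 in, Ī = 0.5589 in⁴.
Web: 0.3 × 4.4, A = 1.32 in², y = 3.1 in, Ī = 2.1296 in⁴.
Centroid: ȳ = ΣA·y / ΣA = 0.81438 in.
Transfer each piece to the centroidal x-axis using Ī + A·d² with d = y − 0.81438:
  flange: d = -0.36438 in → contributes +1.6582 in⁴
  web: d = 2.2856 in → contributes +9.0254 in⁴
Total I = 10.684 in⁴.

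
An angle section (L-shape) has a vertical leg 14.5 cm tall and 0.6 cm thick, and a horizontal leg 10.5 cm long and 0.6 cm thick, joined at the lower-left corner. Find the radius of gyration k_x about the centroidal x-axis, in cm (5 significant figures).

k_x ≈ 4.6979 cm

Split into non-overlapping primitives; take the origin at the lower-left of the bounding box.
Vertical leg: 0.6 × 14.5, A = 8.7 cm², y = 7.25 cm, Ī = 152.4313 cm⁴.
Horizontal leg (remainder): 9.9 × 0.6, A = 5.94 cm², y = 0.3 cm, Ī = 0.1782 cm⁴.
Centroid: ȳ = ΣA·y / ΣA = 4.430123 cm.
Transfer each piece to the centroidal x-axis using Ī + A·d² with d = y − 4.430123:
  vertical leg: d = 2.819877 cm → contributes +221.6111 cm⁴
  horizontal leg (remainder): d = -4.130123 cm → contributes +101.5022 cm⁴
Total I = 323.1133 cm⁴.
Radius of gyration: k = √(I/A) = √(323.1133 / 14.64) = 4.697934 cm.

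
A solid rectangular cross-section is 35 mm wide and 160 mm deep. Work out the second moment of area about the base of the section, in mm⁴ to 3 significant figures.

The section: 35 × 160, A = 5 600 mm², y = 80 mm, Ī = 11 946 667 mm⁴.
Transfer it to a horizontal axis along the bottom face using Ī + A·d² with d = y − 0:
  the section: d = 80 mm → contributes +47 786 667 mm⁴
Total I = 47 786 667 mm⁴.

I_base ≈ 4.78 × 10⁷ mm⁴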